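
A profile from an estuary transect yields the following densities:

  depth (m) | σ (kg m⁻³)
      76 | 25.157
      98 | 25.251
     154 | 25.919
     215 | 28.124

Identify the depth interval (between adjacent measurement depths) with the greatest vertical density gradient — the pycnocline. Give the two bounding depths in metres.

Compute the density gradient over each adjacent pair:
  76–98 m: Δρ/Δz = 0.094/22 = 4.3 × 10⁻³ kg m⁻⁴
  98–154 m: Δρ/Δz = 0.668/56 = 0.012 kg m⁻⁴
  154–215 m: Δρ/Δz = 2.205/61 = 0.036 kg m⁻⁴
The largest gradient is in the 154–215 m interval — the pycnocline.

154–215 m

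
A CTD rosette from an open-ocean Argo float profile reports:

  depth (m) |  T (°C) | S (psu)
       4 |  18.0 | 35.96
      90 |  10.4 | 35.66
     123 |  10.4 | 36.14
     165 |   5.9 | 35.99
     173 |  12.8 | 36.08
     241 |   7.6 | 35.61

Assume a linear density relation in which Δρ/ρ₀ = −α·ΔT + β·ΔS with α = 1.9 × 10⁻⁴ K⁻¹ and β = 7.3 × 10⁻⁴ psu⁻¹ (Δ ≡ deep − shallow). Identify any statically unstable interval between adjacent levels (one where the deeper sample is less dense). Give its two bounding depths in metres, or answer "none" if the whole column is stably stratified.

165–173 m

Evaluate Δρ/ρ₀ = −αΔT + βΔS across each adjacent pair:
  4–90 m: −αΔT+βΔS = −(1.9 × 10⁻⁴)(-7.6)+(7.3 × 10⁻⁴)(-0.30) = 1.2 × 10⁻³ → stable
  90–123 m: −αΔT+βΔS = −(1.9 × 10⁻⁴)(+0.0)+(7.3 × 10⁻⁴)(+0.48) = 3.5 × 10⁻⁴ → stable
  123–165 m: −αΔT+βΔS = −(1.9 × 10⁻⁴)(-4.5)+(7.3 × 10⁻⁴)(-0.15) = 7.5 × 10⁻⁴ → stable
  165–173 m: −αΔT+βΔS = −(1.9 × 10⁻⁴)(+6.9)+(7.3 × 10⁻⁴)(+0.09) = -1.2 × 10⁻³ → UNSTABLE
  173–241 m: −αΔT+βΔS = −(1.9 × 10⁻⁴)(-5.2)+(7.3 × 10⁻⁴)(-0.47) = 6.4 × 10⁻⁴ → stable
The 165–173 m interval has Δρ < 0: lighter water underlies denser water.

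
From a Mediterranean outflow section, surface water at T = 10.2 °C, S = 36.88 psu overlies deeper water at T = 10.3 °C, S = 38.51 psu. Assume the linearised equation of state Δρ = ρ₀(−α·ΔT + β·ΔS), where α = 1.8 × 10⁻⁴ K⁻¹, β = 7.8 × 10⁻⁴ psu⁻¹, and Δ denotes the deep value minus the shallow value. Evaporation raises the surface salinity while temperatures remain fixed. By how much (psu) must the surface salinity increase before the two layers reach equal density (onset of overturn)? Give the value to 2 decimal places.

Neutral buoyancy requires −α(T_deep − T_surf) + β(S_deep − S_surf′) = 0.
S_surf′ = S_deep − (α/β)·ΔT = 38.51 − (1.8 × 10⁻⁴/7.8 × 10⁻⁴)·(+0.1) = 38.4869 psu.
Increase required: 38.4869 − 36.88 = 1.6069 psu.

1.61 psu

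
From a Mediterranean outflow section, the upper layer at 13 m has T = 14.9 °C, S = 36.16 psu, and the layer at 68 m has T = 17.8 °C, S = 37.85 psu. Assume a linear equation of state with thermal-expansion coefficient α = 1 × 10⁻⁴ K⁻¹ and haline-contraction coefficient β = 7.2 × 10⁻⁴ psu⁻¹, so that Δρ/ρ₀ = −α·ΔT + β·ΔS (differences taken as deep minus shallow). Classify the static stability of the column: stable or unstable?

stable

ΔT = 17.8 − 14.9 = +2.9 K and ΔS = 37.85 − 36.16 = +1.69 psu (deep − shallow).
−αΔT = -2.90 × 10⁻⁴; βΔS = 1.2168 × 10⁻³; sum Δρ/ρ₀ = 9.268 × 10⁻⁴.
Δρ/ρ₀ > 0, so Δρ > 0: deeper water is denser → statically stable.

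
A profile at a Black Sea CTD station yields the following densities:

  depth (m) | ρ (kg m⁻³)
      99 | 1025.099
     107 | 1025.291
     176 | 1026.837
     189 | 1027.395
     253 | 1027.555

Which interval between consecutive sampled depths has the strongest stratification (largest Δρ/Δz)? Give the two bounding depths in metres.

176–189 m

Compute the density gradient over each adjacent pair:
  99–107 m: Δρ/Δz = 0.192/8 = 0.024 kg m⁻⁴
  107–176 m: Δρ/Δz = 1.546/69 = 0.022 kg m⁻⁴
  176–189 m: Δρ/Δz = 0.558/13 = 0.043 kg m⁻⁴
  189–253 m: Δρ/Δz = 0.160/64 = 2.5 × 10⁻³ kg m⁻⁴
The largest gradient is in the 176–189 m interval — the pycnocline.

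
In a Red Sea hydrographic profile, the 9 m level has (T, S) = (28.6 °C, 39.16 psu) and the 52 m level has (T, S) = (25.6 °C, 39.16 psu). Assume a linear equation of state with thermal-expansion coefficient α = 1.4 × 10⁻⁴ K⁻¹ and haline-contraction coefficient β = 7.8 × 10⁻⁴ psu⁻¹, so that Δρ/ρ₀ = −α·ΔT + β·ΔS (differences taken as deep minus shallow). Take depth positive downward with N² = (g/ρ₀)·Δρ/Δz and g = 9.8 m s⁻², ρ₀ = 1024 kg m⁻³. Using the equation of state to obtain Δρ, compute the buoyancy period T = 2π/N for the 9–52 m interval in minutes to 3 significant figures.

ΔT = -3.0 K, ΔS = +0.00 psu (deep − shallow).
Δρ/ρ₀ = −αΔT + βΔS = 4.20 × 10⁻⁴ + 0 = 4.20 × 10⁻⁴, so Δρ ≈ 0.4301 kg m⁻³.
N² = (g/ρ₀)·Δρ/Δz = g·(Δρ/ρ₀)/Δz = 9.8 × 4.20 × 10⁻⁴ / 43 = 9.5721 × 10⁻⁵ s⁻².
N = √(9.5721 × 10⁻⁵) = 9.7837 × 10⁻³ rad s⁻¹ → T = 2π/N = 642.21 s = 10.704 min ≈ 10.7 min.

10.7 min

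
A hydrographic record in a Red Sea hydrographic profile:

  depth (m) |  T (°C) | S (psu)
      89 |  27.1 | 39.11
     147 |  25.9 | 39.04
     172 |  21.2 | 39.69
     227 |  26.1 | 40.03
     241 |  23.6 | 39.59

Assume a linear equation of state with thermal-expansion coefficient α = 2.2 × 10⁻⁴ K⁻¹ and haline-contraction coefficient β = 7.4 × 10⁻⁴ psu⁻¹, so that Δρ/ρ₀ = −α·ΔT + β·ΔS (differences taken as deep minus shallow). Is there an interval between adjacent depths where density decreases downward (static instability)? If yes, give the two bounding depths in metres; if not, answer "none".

172–227 m

Evaluate Δρ/ρ₀ = −αΔT + βΔS across each adjacent pair:
  89–147 m: −αΔT+βΔS = −(2.2 × 10⁻⁴)(-1.2)+(7.4 × 10⁻⁴)(-0.07) = 2.1 × 10⁻⁴ → stable
  147–172 m: −αΔT+βΔS = −(2.2 × 10⁻⁴)(-4.7)+(7.4 × 10⁻⁴)(+0.65) = 1.5 × 10⁻³ → stable
  172–227 m: −αΔT+βΔS = −(2.2 × 10⁻⁴)(+4.9)+(7.4 × 10⁻⁴)(+0.34) = -8.3 × 10⁻⁴ → UNSTABLE
  227–241 m: −αΔT+βΔS = −(2.2 × 10⁻⁴)(-2.5)+(7.4 × 10⁻⁴)(-0.44) = 2.2 × 10⁻⁴ → stable
The 172–227 m interval has Δρ < 0: lighter water underlies denser water.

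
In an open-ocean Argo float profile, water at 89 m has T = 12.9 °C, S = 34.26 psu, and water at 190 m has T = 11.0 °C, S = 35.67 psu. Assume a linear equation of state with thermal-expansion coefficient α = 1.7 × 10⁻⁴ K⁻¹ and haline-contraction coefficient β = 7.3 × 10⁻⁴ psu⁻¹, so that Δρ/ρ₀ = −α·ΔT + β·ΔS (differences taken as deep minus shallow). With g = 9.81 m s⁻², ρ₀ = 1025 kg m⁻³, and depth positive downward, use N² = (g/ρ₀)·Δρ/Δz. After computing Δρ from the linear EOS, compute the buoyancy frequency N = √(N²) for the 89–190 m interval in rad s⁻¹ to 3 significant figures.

ΔT = -1.9 K, ΔS = +1.41 psu (deep − shallow).
Δρ/ρ₀ = −αΔT + βΔS = 3.23 × 10⁻⁴ + 1.0293 × 10⁻³ = 1.3523 × 10⁻³, so Δρ ≈ 1.386 kg m⁻³.
N² = (g/ρ₀)·Δρ/Δz = g·(Δρ/ρ₀)/Δz = 9.81 × 1.3523 × 10⁻³ / 101 = 1.3135 × 10⁻⁴ s⁻².
N = √(1.3135 × 10⁻⁴) = 0.011461 rad s⁻¹ ≈ 0.0115 rad s⁻¹.

0.0115 rad s⁻¹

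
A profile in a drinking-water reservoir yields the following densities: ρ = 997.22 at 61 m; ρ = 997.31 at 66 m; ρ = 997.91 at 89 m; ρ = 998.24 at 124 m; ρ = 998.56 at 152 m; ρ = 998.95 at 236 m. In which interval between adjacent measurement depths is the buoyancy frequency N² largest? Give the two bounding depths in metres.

Compute the density gradient over each adjacent pair:
  61–66 m: Δρ/Δz = 0.09/5 = 0.018 kg m⁻⁴
  66–89 m: Δρ/Δz = 0.60/23 = 0.026 kg m⁻⁴
  89–124 m: Δρ/Δz = 0.33/35 = 9.4 × 10⁻³ kg m⁻⁴
  124–152 m: Δρ/Δz = 0.32/28 = 0.011 kg m⁻⁴
  152–236 m: Δρ/Δz = 0.39/84 = 4.6 × 10⁻³ kg m⁻⁴
The largest gradient is in the 66–89 m interval — the pycnocline.

66–89 m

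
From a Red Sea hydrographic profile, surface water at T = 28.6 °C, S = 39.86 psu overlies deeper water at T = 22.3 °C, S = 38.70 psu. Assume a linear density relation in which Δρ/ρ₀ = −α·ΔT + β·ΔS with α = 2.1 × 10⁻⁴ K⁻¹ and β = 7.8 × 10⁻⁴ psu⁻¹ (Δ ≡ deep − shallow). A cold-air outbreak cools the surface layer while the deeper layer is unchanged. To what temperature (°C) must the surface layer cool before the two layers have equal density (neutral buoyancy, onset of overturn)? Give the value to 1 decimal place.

Neutral buoyancy requires Δρ = 0, i.e. −α(T_deep − T_surf′) + β(S_deep − S_surf) = 0.
T_surf′ = T_deep − (β/α)·ΔS = 22.3 − (7.8 × 10⁻⁴/2.1 × 10⁻⁴)·(-1.16) = 26.609 °C.
Cooling required: 28.6 − (26.609) = 1.991 °C.

26.6 °C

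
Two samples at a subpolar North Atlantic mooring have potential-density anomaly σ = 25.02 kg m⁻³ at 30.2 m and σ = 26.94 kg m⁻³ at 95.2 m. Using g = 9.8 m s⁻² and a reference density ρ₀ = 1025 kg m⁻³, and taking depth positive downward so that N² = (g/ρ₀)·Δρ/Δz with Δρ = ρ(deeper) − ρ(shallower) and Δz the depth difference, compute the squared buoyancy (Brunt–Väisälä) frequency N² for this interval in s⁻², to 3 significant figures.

2.82 × 10⁻⁴ s⁻²

Δρ = 1026.94 − 1025.02 = 1.92 kg m⁻³ over Δz = 95.2 − 30.2 = 65 m.
N² = (9.8/1025) × (1.92/65) = 2.8242 × 10⁻⁴ s⁻² ≈ 2.82 × 10⁻⁴ s⁻².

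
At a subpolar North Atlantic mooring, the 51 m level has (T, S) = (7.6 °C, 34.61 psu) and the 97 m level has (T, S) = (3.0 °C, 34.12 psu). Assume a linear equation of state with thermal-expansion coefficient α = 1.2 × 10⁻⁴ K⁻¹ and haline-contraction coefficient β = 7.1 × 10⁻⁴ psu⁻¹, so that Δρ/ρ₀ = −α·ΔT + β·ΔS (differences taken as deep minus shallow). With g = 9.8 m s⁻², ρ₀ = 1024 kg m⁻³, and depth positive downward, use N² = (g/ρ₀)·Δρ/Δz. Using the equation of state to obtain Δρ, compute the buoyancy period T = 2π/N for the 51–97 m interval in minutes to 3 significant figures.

ΔT = -4.6 K, ΔS = -0.49 psu (deep − shallow).
Δρ/ρ₀ = −αΔT + βΔS = 5.52 × 10⁻⁴ − 3.479 × 10⁻⁴ = 2.041 × 10⁻⁴, so Δρ ≈ 0.2090 kg m⁻³.
N² = (g/ρ₀)·Δρ/Δz = g·(Δρ/ρ₀)/Δz = 9.8 × 2.041 × 10⁻⁴ / 46 = 4.3482 × 10⁻⁵ s⁻².
N = √(4.3482 × 10⁻⁵) = 6.5941 × 10⁻³ rad s⁻¹ → T = 2π/N = 952.85 s = 15.881 min ≈ 15.9 min.

15.9 min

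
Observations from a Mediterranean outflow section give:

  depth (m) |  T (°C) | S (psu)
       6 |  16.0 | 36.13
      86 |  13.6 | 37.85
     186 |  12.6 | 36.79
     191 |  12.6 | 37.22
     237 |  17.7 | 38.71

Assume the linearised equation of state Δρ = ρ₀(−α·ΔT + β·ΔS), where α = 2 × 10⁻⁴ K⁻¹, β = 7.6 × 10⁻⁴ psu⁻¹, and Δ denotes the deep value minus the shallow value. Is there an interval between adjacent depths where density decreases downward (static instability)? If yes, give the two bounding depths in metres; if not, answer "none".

86–186 m

Evaluate Δρ/ρ₀ = −αΔT + βΔS across each adjacent pair:
  6–86 m: −αΔT+βΔS = −(2 × 10⁻⁴)(-2.4)+(7.6 × 10⁻⁴)(+1.72) = 1.8 × 10⁻³ → stable
  86–186 m: −αΔT+βΔS = −(2 × 10⁻⁴)(-1.0)+(7.6 × 10⁻⁴)(-1.06) = -6.1 × 10⁻⁴ → UNSTABLE
  186–191 m: −αΔT+βΔS = −(2 × 10⁻⁴)(+0.0)+(7.6 × 10⁻⁴)(+0.43) = 3.3 × 10⁻⁴ → stable
  191–237 m: −αΔT+βΔS = −(2 × 10⁻⁴)(+5.1)+(7.6 × 10⁻⁴)(+1.49) = 1.1 × 10⁻⁴ → stable
The 86–186 m interval has Δρ < 0: lighter water underlies denser water.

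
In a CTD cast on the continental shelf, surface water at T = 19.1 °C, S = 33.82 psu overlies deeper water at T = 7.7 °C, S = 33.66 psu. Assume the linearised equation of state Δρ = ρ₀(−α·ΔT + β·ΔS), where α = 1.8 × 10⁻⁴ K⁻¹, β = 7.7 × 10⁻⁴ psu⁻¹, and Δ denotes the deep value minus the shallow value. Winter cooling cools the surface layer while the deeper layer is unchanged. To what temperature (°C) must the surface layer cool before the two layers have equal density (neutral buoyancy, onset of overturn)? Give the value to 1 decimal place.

8.4 °C

Neutral buoyancy requires Δρ = 0, i.e. −α(T_deep − T_surf′) + β(S_deep − S_surf) = 0.
T_surf′ = T_deep − (β/α)·ΔS = 7.7 − (7.7 × 10⁻⁴/1.8 × 10⁻⁴)·(-0.16) = 8.384 °C.
Cooling required: 19.1 − (8.384) = 10.716 °C.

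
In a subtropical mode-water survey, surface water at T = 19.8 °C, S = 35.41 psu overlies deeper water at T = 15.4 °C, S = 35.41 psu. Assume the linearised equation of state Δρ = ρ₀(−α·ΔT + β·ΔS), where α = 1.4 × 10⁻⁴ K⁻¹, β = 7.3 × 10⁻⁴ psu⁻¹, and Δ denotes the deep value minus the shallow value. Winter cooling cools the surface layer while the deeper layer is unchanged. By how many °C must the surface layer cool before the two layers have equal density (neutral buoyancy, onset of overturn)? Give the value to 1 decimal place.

Neutral buoyancy requires Δρ = 0, i.e. −α(T_deep − T_surf′) + β(S_deep − S_surf) = 0.
T_surf′ = T_deep − (β/α)·ΔS = 15.4 − (7.3 × 10⁻⁴/1.4 × 10⁻⁴)·(+0.00) = 15.400 °C.
Cooling required: 19.8 − (15.400) = 4.400 °C.

4.4 °C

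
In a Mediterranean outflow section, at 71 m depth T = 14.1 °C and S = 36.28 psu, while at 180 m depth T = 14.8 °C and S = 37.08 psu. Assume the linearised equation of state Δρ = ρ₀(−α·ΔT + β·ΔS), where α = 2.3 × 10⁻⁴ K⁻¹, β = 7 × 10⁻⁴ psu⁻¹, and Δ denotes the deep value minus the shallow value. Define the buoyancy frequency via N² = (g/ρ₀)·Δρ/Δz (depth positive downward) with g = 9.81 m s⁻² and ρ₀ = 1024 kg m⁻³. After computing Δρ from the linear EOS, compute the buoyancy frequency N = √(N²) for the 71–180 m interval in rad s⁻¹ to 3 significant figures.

5.99 × 10⁻³ rad s⁻¹

ΔT = +0.7 K, ΔS = +0.80 psu (deep − shallow).
Δρ/ρ₀ = −αΔT + βΔS = -1.61 × 10⁻⁴ + 5.60 × 10⁻⁴ = 3.99 × 10⁻⁴, so Δρ ≈ 0.4086 kg m⁻³.
N² = (g/ρ₀)·Δρ/Δz = g·(Δρ/ρ₀)/Δz = 9.81 × 3.99 × 10⁻⁴ / 109 = 3.5910 × 10⁻⁵ s⁻².
N = √(3.5910 × 10⁻⁵) = 5.9925 × 10⁻³ rad s⁻¹ ≈ 5.99 × 10⁻³ rad s⁻¹.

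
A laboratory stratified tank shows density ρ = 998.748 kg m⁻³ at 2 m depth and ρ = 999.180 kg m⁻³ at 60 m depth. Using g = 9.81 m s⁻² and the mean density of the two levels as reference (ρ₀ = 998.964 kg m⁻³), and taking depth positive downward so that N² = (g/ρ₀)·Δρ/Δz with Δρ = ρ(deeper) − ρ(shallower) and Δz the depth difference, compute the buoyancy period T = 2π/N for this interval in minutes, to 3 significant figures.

12.2 min

Δρ = 999.180 − 998.748 = 0.432 kg m⁻³ over Δz = 60 − 2 = 58 m.
N² = (9.81/998.964) × (0.432/58) = 7.3143 × 10⁻⁵ s⁻².
N = √(7.3143 × 10⁻⁵) = 8.5524 × 10⁻³ rad s⁻¹, so T = 2π/N = 734.67 s = 12.244 min ≈ 12.2 min.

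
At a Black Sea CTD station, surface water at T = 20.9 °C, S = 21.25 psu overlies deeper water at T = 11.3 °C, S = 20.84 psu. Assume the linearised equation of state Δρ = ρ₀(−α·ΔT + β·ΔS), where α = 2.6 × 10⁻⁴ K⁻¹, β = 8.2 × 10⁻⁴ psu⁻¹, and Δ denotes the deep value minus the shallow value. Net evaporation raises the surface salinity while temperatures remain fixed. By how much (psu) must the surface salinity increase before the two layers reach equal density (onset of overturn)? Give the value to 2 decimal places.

Neutral buoyancy requires −α(T_deep − T_surf) + β(S_deep − S_surf′) = 0.
S_surf′ = S_deep − (α/β)·ΔT = 20.84 − (2.6 × 10⁻⁴/8.2 × 10⁻⁴)·(-9.6) = 23.8839 psu.
Increase required: 23.8839 − 21.25 = 2.6339 psu.

2.63 psu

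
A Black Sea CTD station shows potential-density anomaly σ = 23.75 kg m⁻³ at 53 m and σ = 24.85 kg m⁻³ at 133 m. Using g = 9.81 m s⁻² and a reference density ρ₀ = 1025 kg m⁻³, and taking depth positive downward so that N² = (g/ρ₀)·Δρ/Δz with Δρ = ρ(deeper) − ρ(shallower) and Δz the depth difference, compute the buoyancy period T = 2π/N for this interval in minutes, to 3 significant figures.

9.13 min

Δρ = 1024.85 − 1023.75 = 1.10 kg m⁻³ over Δz = 133 − 53 = 80 m.
N² = (9.81/1025) × (1.10/80) = 1.3160 × 10⁻⁴ s⁻².
N = √(1.3160 × 10⁻⁴) = 0.011472 rad s⁻¹, so T = 2π/N = 547.70 s = 9.1283 min ≈ 9.13 min.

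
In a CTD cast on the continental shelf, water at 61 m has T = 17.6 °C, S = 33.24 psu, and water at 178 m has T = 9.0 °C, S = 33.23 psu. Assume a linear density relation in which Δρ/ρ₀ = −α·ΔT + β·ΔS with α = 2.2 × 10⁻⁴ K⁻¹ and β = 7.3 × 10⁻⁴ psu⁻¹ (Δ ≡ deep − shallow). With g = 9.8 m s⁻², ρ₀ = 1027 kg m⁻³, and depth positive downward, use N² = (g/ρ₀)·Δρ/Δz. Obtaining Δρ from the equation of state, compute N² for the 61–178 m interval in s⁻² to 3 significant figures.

1.58 × 10⁻⁴ s⁻²

ΔT = -8.6 K, ΔS = -0.01 psu (deep − shallow).
Δρ/ρ₀ = −αΔT + βΔS = 1.892 × 10⁻³ − 7.30 × 10⁻⁶ = 1.8847 × 10⁻³, so Δρ ≈ 1.936 kg m⁻³.
N² = (g/ρ₀)·Δρ/Δz = g·(Δρ/ρ₀)/Δz = 9.8 × 1.8847 × 10⁻³ / 117 = 1.5786 × 10⁻⁴ s⁻² ≈ 1.58 × 10⁻⁴ s⁻².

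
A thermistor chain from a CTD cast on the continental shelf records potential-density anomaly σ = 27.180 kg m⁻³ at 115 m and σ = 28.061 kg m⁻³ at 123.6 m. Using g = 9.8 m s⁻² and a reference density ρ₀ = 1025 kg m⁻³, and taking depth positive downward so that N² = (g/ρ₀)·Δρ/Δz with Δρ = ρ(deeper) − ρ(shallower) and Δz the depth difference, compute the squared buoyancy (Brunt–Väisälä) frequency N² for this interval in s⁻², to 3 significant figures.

Δρ = 1028.061 − 1027.180 = 0.881 kg m⁻³ over Δz = 123.6 − 115 = 8.6 m.
N² = (9.8/1025) × (0.881/8.6) = 9.7944 × 10⁻⁴ s⁻² ≈ 9.79 × 10⁻⁴ s⁻².

9.79 × 10⁻⁴ s⁻²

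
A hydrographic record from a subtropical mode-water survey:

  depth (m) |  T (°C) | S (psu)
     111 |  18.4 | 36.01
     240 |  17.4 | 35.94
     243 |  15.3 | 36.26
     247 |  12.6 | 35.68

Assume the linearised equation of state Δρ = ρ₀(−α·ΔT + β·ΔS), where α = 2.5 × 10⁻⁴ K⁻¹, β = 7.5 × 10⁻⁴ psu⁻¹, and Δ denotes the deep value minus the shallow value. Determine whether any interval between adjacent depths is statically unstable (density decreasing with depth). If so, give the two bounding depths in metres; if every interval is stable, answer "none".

Evaluate Δρ/ρ₀ = −αΔT + βΔS across each adjacent pair:
  111–240 m: −αΔT+βΔS = −(2.5 × 10⁻⁴)(-1.0)+(7.5 × 10⁻⁴)(-0.07) = 2.0 × 10⁻⁴ → stable
  240–243 m: −αΔT+βΔS = −(2.5 × 10⁻⁴)(-2.1)+(7.5 × 10⁻⁴)(+0.32) = 7.7 × 10⁻⁴ → stable
  243–247 m: −αΔT+βΔS = −(2.5 × 10⁻⁴)(-2.7)+(7.5 × 10⁻⁴)(-0.58) = 2.4 × 10⁻⁴ → stable
Every interval has Δρ > 0: the column is stably stratified throughout.

none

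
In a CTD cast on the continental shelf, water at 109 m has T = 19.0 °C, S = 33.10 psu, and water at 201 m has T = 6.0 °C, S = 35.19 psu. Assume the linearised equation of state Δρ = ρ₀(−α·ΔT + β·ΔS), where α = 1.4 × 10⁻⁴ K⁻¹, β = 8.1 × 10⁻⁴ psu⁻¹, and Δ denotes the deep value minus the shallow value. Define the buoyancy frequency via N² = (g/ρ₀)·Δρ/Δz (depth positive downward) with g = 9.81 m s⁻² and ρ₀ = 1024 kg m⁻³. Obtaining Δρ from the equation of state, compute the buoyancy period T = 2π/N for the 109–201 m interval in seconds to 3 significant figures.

325 s

ΔT = -13.0 K, ΔS = +2.09 psu (deep − shallow).
Δρ/ρ₀ = −αΔT + βΔS = 1.82 × 10⁻³ + 1.6929 × 10⁻³ = 3.5129 × 10⁻³, so Δρ ≈ 3.597 kg m⁻³.
N² = (g/ρ₀)·Δρ/Δz = g·(Δρ/ρ₀)/Δz = 9.81 × 3.5129 × 10⁻³ / 92 = 3.7458 × 10⁻⁴ s⁻².
N = √(3.7458 × 10⁻⁴) = 0.019354 rad s⁻¹ → T = 2π/N = 324.65 s ≈ 325 s.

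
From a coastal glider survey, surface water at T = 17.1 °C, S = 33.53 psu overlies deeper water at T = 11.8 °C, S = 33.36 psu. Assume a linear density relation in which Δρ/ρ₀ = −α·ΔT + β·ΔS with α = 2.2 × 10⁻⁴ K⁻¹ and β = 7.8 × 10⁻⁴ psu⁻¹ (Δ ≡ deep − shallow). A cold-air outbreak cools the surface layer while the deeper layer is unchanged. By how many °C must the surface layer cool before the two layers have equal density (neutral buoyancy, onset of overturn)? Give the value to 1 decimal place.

Neutral buoyancy requires Δρ = 0, i.e. −α(T_deep − T_surf′) + β(S_deep − S_surf) = 0.
T_surf′ = T_deep − (β/α)·ΔS = 11.8 − (7.8 × 10⁻⁴/2.2 × 10⁻⁴)·(-0.17) = 12.403 °C.
Cooling required: 17.1 − (12.403) = 4.697 °C.

4.7 °C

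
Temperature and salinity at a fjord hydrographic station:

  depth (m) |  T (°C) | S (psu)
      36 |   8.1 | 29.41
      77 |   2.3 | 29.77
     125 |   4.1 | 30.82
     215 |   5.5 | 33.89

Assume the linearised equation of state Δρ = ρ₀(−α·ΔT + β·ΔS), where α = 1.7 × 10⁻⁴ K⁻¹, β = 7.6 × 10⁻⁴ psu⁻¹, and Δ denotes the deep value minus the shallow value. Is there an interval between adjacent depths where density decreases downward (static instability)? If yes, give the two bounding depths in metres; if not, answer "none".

none

Evaluate Δρ/ρ₀ = −αΔT + βΔS across each adjacent pair:
  36–77 m: −αΔT+βΔS = −(1.7 × 10⁻⁴)(-5.8)+(7.6 × 10⁻⁴)(+0.36) = 1.3 × 10⁻³ → stable
  77–125 m: −αΔT+βΔS = −(1.7 × 10⁻⁴)(+1.8)+(7.6 × 10⁻⁴)(+1.05) = 4.9 × 10⁻⁴ → stable
  125–215 m: −αΔT+βΔS = −(1.7 × 10⁻⁴)(+1.4)+(7.6 × 10⁻⁴)(+3.07) = 2.1 × 10⁻³ → stable
Every interval has Δρ > 0: the column is stably stratified throughout.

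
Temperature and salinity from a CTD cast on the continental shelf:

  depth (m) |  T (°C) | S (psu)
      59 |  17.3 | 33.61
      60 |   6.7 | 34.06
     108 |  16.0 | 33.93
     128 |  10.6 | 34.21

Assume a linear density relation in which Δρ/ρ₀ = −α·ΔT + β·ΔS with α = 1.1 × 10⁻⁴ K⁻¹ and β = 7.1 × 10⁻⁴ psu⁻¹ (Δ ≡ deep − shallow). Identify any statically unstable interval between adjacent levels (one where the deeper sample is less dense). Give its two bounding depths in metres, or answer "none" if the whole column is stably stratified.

Evaluate Δρ/ρ₀ = −αΔT + βΔS across each adjacent pair:
  59–60 m: −αΔT+βΔS = −(1.1 × 10⁻⁴)(-10.6)+(7.1 × 10⁻⁴)(+0.45) = 1.5 × 10⁻³ → stable
  60–108 m: −αΔT+βΔS = −(1.1 × 10⁻⁴)(+9.3)+(7.1 × 10⁻⁴)(-0.13) = -1.1 × 10⁻³ → UNSTABLE
  108–128 m: −αΔT+βΔS = −(1.1 × 10⁻⁴)(-5.4)+(7.1 × 10⁻⁴)(+0.28) = 7.9 × 10⁻⁴ → stable
The 60–108 m interval has Δρ < 0: lighter water underlies denser water.

60–108 m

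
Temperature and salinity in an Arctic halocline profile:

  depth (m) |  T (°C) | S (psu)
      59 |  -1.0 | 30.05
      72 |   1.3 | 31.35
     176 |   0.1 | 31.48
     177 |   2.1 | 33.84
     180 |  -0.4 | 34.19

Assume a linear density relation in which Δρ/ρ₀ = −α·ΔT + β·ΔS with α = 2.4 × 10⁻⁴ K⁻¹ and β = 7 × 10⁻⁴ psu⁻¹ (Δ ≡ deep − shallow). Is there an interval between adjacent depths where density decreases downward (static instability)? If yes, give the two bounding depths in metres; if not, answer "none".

Evaluate Δρ/ρ₀ = −αΔT + βΔS across each adjacent pair:
  59–72 m: −αΔT+βΔS = −(2.4 × 10⁻⁴)(+2.3)+(7 × 10⁻⁴)(+1.30) = 3.6 × 10⁻⁴ → stable
  72–176 m: −αΔT+βΔS = −(2.4 × 10⁻⁴)(-1.2)+(7 × 10⁻⁴)(+0.13) = 3.8 × 10⁻⁴ → stable
  176–177 m: −αΔT+βΔS = −(2.4 × 10⁻⁴)(+2.0)+(7 × 10⁻⁴)(+2.36) = 1.2 × 10⁻³ → stable
  177–180 m: −αΔT+βΔS = −(2.4 × 10⁻⁴)(-2.5)+(7 × 10⁻⁴)(+0.35) = 8.5 × 10⁻⁴ → stable
Every interval has Δρ > 0: the column is stably stratified throughout.

none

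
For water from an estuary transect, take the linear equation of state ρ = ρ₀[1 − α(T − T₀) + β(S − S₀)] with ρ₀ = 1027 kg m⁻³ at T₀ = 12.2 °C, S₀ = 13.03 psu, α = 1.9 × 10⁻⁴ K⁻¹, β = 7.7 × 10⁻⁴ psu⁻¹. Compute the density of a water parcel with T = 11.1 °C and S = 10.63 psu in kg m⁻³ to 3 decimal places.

1025.317 kg m⁻³

T − T₀ = -1.1 K, S − S₀ = -2.40 psu.
Bracket = 1 − α·(-1.1) + β·(-2.40) = 1 + (-1.639 × 10⁻³) = 0.9983610.
ρ = 1027 × 0.9983610 = 1025.317 kg m⁻³.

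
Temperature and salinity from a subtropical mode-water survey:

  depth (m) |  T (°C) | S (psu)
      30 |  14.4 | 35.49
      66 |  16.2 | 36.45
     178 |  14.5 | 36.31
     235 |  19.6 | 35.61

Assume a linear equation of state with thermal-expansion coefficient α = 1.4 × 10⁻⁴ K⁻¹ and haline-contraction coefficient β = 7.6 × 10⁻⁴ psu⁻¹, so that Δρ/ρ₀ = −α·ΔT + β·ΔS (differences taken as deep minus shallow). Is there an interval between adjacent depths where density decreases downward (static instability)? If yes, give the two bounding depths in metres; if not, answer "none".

Evaluate Δρ/ρ₀ = −αΔT + βΔS across each adjacent pair:
  30–66 m: −αΔT+βΔS = −(1.4 × 10⁻⁴)(+1.8)+(7.6 × 10⁻⁴)(+0.96) = 4.8 × 10⁻⁴ → stable
  66–178 m: −αΔT+βΔS = −(1.4 × 10⁻⁴)(-1.7)+(7.6 × 10⁻⁴)(-0.14) = 1.3 × 10⁻⁴ → stable
  178–235 m: −αΔT+βΔS = −(1.4 × 10⁻⁴)(+5.1)+(7.6 × 10⁻⁴)(-0.70) = -1.2 × 10⁻³ → UNSTABLE
The 178–235 m interval has Δρ < 0: lighter water underlies denser water.

178–235 m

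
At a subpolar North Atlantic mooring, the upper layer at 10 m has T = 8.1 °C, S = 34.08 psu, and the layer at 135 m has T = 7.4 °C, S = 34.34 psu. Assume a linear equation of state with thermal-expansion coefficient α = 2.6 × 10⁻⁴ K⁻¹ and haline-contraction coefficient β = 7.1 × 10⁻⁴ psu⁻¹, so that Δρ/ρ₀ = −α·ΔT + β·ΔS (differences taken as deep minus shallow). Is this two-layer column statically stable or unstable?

ΔT = 7.4 − 8.1 = -0.7 K and ΔS = 34.34 − 34.08 = +0.26 psu (deep − shallow).
−αΔT = 1.82 × 10⁻⁴; βΔS = 1.846 × 10⁻⁴; sum Δρ/ρ₀ = 3.666 × 10⁻⁴.
Δρ/ρ₀ > 0, so Δρ > 0: deeper water is denser → statically stable.

stable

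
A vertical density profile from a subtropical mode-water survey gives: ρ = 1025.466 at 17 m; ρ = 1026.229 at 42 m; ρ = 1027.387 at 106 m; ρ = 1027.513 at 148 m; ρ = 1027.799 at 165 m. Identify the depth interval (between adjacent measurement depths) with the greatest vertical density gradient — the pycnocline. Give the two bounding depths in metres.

17–42 m

Compute the density gradient over each adjacent pair:
  17–42 m: Δρ/Δz = 0.763/25 = 0.031 kg m⁻⁴
  42–106 m: Δρ/Δz = 1.158/64 = 0.018 kg m⁻⁴
  106–148 m: Δρ/Δz = 0.126/42 = 3.0 × 10⁻³ kg m⁻⁴
  148–165 m: Δρ/Δz = 0.286/17 = 0.017 kg m⁻⁴
The largest gradient is in the 17–42 m interval — the pycnocline.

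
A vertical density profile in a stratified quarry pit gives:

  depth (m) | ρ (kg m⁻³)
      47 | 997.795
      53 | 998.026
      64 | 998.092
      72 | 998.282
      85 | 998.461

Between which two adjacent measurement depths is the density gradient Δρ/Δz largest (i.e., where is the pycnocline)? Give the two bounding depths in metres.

47–53 m

Compute the density gradient over each adjacent pair:
  47–53 m: Δρ/Δz = 0.231/6 = 0.038 kg m⁻⁴
  53–64 m: Δρ/Δz = 0.066/11 = 6.0 × 10⁻³ kg m⁻⁴
  64–72 m: Δρ/Δz = 0.190/8 = 0.024 kg m⁻⁴
  72–85 m: Δρ/Δz = 0.179/13 = 0.014 kg m⁻⁴
The largest gradient is in the 47–53 m interval — the pycnocline.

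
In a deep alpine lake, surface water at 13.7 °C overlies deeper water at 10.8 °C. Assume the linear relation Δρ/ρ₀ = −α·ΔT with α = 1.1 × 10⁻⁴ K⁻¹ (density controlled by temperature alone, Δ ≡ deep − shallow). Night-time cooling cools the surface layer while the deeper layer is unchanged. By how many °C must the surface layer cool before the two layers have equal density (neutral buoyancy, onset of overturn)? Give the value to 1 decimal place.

With temperature the only control, equal density requires T_surf′ = T_deep.
T_surf′ = 10.8 °C.
Cooling required: 13.7 − 10.8 = 2.9 °C.

2.9 °C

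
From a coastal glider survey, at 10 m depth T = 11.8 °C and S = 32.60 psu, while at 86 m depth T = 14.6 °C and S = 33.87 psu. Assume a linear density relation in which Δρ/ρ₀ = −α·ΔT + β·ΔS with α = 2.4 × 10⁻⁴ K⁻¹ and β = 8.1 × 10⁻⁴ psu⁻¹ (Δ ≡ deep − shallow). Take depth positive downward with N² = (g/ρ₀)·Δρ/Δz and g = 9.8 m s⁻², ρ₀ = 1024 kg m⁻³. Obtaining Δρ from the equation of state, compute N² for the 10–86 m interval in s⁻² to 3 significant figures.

4.60 × 10⁻⁵ s⁻²

ΔT = +2.8 K, ΔS = +1.27 psu (deep − shallow).
Δρ/ρ₀ = −αΔT + βΔS = -6.72 × 10⁻⁴ + 1.0287 × 10⁻³ = 3.567 × 10⁻⁴, so Δρ ≈ 0.3653 kg m⁻³.
N² = (g/ρ₀)·Δρ/Δz = g·(Δρ/ρ₀)/Δz = 9.8 × 3.567 × 10⁻⁴ / 76 = 4.5996 × 10⁻⁵ s⁻² ≈ 4.60 × 10⁻⁵ s⁻².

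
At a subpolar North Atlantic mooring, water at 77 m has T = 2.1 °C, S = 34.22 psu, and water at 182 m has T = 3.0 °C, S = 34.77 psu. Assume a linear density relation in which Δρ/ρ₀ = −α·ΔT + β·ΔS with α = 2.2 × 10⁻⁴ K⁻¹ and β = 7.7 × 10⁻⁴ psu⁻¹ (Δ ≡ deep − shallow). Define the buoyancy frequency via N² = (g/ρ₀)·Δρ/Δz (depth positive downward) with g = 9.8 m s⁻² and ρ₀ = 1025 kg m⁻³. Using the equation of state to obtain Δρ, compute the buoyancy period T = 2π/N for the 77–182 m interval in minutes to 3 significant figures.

ΔT = +0.9 K, ΔS = +0.55 psu (deep − shallow).
Δρ/ρ₀ = −αΔT + βΔS = -1.98 × 10⁻⁴ + 4.235 × 10⁻⁴ = 2.255 × 10⁻⁴, so Δρ ≈ 0.2311 kg m⁻³.
N² = (g/ρ₀)·Δρ/Δz = g·(Δρ/ρ₀)/Δz = 9.8 × 2.255 × 10⁻⁴ / 105 = 2.1047 × 10⁻⁵ s⁻².
N = √(2.1047 × 10⁻⁵) = 4.5877 × 10⁻³ rad s⁻¹ → T = 2π/N = 1.3696 × 10³ s = 22.827 min ≈ 22.8 min.

22.8 min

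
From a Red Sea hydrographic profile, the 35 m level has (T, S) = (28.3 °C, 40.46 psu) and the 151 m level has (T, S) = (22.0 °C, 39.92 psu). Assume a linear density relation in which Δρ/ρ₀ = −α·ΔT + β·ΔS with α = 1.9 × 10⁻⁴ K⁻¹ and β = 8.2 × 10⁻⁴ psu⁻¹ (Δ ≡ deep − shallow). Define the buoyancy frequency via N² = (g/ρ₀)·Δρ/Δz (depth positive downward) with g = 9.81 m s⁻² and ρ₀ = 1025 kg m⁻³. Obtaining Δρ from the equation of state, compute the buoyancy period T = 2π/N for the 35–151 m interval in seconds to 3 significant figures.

ΔT = -6.3 K, ΔS = -0.54 psu (deep − shallow).
Δρ/ρ₀ = −αΔT + βΔS = 1.197 × 10⁻³ − 4.428 × 10⁻⁴ = 7.542 × 10⁻⁴, so Δρ ≈ 0.7731 kg m⁻³.
N² = (g/ρ₀)·Δρ/Δz = g·(Δρ/ρ₀)/Δz = 9.81 × 7.542 × 10⁻⁴ / 116 = 6.3782 × 10⁻⁵ s⁻².
N = √(6.3782 × 10⁻⁵) = 7.9864 × 10⁻³ rad s⁻¹ → T = 2π/N = 786.74 s ≈ 787 s.

787 s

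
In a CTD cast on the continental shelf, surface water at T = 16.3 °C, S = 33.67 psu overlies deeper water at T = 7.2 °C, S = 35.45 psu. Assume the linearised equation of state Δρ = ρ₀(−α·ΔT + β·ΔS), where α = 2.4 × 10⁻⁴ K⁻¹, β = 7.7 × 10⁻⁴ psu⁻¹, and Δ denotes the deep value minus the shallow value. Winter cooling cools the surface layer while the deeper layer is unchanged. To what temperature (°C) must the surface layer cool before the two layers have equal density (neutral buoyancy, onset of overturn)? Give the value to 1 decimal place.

Neutral buoyancy requires Δρ = 0, i.e. −α(T_deep − T_surf′) + β(S_deep − S_surf) = 0.
T_surf′ = T_deep − (β/α)·ΔS = 7.2 − (7.7 × 10⁻⁴/2.4 × 10⁻⁴)·(+1.78) = 1.489 °C.
Cooling required: 16.3 − (1.489) = 14.811 °C.

1.5 °C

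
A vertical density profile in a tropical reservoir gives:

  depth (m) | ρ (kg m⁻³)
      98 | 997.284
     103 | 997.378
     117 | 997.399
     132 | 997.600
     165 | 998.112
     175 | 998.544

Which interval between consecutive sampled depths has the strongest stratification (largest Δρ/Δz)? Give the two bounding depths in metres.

165–175 m

Compute the density gradient over each adjacent pair:
  98–103 m: Δρ/Δz = 0.094/5 = 0.019 kg m⁻⁴
  103–117 m: Δρ/Δz = 0.021/14 = 1.5 × 10⁻³ kg m⁻⁴
  117–132 m: Δρ/Δz = 0.201/15 = 0.013 kg m⁻⁴
  132–165 m: Δρ/Δz = 0.512/33 = 0.016 kg m⁻⁴
  165–175 m: Δρ/Δz = 0.432/10 = 0.043 kg m⁻⁴
The largest gradient is in the 165–175 m interval — the pycnocline.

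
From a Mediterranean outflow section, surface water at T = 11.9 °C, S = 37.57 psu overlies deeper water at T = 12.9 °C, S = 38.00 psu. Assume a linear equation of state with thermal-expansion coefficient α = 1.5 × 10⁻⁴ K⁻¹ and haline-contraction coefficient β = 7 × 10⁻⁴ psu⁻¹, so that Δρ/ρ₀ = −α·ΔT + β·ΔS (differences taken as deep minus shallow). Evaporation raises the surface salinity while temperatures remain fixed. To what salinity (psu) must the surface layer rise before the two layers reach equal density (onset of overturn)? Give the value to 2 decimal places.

37.79 psu

Neutral buoyancy requires −α(T_deep − T_surf) + β(S_deep − S_surf′) = 0.
S_surf′ = S_deep − (α/β)·ΔT = 38.00 − (1.5 × 10⁻⁴/7 × 10⁻⁴)·(+1.0) = 37.7857 psu.
Increase required: 37.7857 − 37.57 = 0.2157 psu.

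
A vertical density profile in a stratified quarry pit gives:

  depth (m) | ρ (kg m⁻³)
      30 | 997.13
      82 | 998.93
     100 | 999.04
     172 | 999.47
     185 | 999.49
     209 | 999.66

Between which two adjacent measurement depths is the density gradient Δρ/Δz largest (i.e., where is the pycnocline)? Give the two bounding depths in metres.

Compute the density gradient over each adjacent pair:
  30–82 m: Δρ/Δz = 1.80/52 = 0.035 kg m⁻⁴
  82–100 m: Δρ/Δz = 0.11/18 = 6.1 × 10⁻³ kg m⁻⁴
  100–172 m: Δρ/Δz = 0.43/72 = 6.0 × 10⁻³ kg m⁻⁴
  172–185 m: Δρ/Δz = 0.02/13 = 1.5 × 10⁻³ kg m⁻⁴
  185–209 m: Δρ/Δz = 0.17/24 = 7.1 × 10⁻³ kg m⁻⁴
The largest gradient is in the 30–82 m interval — the pycnocline.

30–82 m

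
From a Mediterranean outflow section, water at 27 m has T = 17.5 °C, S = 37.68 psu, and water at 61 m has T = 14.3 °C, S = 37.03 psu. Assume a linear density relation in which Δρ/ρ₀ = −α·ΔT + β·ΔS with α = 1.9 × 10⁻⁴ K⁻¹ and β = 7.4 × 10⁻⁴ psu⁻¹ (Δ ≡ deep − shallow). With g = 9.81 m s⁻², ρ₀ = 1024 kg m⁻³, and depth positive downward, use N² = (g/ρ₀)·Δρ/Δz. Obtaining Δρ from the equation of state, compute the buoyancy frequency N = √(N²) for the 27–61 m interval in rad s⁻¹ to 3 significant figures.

ΔT = -3.2 K, ΔS = -0.65 psu (deep − shallow).
Δρ/ρ₀ = −αΔT + βΔS = 6.08 × 10⁻⁴ − 4.81 × 10⁻⁴ = 1.27 × 10⁻⁴, so Δρ ≈ 0.1300 kg m⁻³.
N² = (g/ρ₀)·Δρ/Δz = g·(Δρ/ρ₀)/Δz = 9.81 × 1.27 × 10⁻⁴ / 34 = 3.6643 × 10⁻⁵ s⁻².
N = √(3.6643 × 10⁻⁵) = 6.0533 × 10⁻³ rad s⁻¹ ≈ 6.05 × 10⁻³ rad s⁻¹.

6.05 × 10⁻³ rad s⁻¹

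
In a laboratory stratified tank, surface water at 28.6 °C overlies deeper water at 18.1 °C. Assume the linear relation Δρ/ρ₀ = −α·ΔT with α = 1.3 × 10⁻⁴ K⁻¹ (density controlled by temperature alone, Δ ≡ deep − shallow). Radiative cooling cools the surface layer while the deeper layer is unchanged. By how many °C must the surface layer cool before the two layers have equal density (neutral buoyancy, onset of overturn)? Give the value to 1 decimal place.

10.5 °C

With temperature the only control, equal density requires T_surf′ = T_deep.
T_surf′ = 18.1 °C.
Cooling required: 28.6 − 18.1 = 10.5 °C.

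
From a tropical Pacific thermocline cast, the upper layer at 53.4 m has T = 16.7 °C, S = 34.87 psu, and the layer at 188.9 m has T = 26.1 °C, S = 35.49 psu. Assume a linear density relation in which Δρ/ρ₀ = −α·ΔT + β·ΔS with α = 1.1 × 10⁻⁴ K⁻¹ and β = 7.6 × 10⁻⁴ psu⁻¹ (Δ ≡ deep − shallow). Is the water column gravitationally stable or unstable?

ΔT = 26.1 − 16.7 = +9.4 K and ΔS = 35.49 − 34.87 = +0.62 psu (deep − shallow).
−αΔT = -1.034 × 10⁻³; βΔS = 4.712 × 10⁻⁴; sum Δρ/ρ₀ = -5.628 × 10⁻⁴.
Δρ/ρ₀ < 0, so Δρ < 0: deeper water is lighter → statically unstable; the column would overturn.

unstable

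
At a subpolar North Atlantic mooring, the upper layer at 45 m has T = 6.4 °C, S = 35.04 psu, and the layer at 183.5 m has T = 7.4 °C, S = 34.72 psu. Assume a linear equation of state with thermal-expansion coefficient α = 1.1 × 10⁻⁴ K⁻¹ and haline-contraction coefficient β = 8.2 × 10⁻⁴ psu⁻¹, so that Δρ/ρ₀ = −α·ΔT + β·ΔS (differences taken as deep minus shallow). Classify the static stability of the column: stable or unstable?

ΔT = 7.4 − 6.4 = +1.0 K and ΔS = 34.72 − 35.04 = -0.32 psu (deep − shallow).
−αΔT = -1.10 × 10⁻⁴; βΔS = -2.624 × 10⁻⁴; sum Δρ/ρ₀ = -3.724 × 10⁻⁴.
Δρ/ρ₀ < 0, so Δρ < 0: deeper water is lighter → statically unstable; the column would overturn.

unstable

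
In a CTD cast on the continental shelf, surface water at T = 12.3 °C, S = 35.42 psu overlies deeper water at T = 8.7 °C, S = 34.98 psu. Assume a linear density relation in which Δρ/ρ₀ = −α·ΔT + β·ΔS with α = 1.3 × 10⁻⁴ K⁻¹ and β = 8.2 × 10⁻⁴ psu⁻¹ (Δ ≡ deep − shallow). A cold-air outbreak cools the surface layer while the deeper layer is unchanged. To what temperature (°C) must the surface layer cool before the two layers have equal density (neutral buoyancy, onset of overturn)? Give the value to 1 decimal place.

Neutral buoyancy requires Δρ = 0, i.e. −α(T_deep − T_surf′) + β(S_deep − S_surf) = 0.
T_surf′ = T_deep − (β/α)·ΔS = 8.7 − (8.2 × 10⁻⁴/1.3 × 10⁻⁴)·(-0.44) = 11.475 °C.
Cooling required: 12.3 − (11.475) = 0.825 °C.

11.5 °C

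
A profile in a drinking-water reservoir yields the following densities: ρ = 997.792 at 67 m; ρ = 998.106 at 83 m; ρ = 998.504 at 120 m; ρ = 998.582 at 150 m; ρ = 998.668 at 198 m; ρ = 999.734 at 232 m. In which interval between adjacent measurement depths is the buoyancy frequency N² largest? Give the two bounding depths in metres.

198–232 m

Compute the density gradient over each adjacent pair:
  67–83 m: Δρ/Δz = 0.314/16 = 0.020 kg m⁻⁴
  83–120 m: Δρ/Δz = 0.398/37 = 0.011 kg m⁻⁴
  120–150 m: Δρ/Δz = 0.078/30 = 2.6 × 10⁻³ kg m⁻⁴
  150–198 m: Δρ/Δz = 0.086/48 = 1.8 × 10⁻³ kg m⁻⁴
  198–232 m: Δρ/Δz = 1.066/34 = 0.031 kg m⁻⁴
The largest gradient is in the 198–232 m interval — the pycnocline.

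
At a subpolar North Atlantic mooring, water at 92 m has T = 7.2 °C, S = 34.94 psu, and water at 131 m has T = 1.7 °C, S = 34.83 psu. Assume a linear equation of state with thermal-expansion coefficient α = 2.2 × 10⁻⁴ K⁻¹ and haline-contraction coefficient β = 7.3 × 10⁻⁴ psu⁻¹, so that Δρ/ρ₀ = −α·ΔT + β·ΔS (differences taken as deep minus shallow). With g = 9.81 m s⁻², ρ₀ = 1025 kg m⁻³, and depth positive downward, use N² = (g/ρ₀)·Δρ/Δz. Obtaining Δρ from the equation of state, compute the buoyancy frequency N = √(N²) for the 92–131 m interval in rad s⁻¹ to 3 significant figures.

0.0169 rad s⁻¹

ΔT = -5.5 K, ΔS = -0.11 psu (deep − shallow).
Δρ/ρ₀ = −αΔT + βΔS = 1.21 × 10⁻³ − 8.03 × 10⁻⁵ = 1.1297 × 10⁻³, so Δρ ≈ 1.158 kg m⁻³.
N² = (g/ρ₀)·Δρ/Δz = g·(Δρ/ρ₀)/Δz = 9.81 × 1.1297 × 10⁻³ / 39 = 2.8416 × 10⁻⁴ s⁻².
N = √(2.8416 × 10⁻⁴) = 0.016857 rad s⁻¹ ≈ 0.0169 rad s⁻¹.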